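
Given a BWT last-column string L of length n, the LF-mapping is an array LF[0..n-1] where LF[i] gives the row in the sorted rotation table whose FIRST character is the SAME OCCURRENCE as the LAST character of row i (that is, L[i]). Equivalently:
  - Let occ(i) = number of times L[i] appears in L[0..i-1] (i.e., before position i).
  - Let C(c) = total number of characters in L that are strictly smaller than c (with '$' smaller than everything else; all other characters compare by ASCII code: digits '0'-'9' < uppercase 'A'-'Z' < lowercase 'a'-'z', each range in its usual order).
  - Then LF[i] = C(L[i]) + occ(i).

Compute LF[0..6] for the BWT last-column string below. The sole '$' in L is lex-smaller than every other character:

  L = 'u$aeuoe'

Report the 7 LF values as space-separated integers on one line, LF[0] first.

Char counts: '$':1, 'a':1, 'e':2, 'o':1, 'u':2
C (first-col start): C('$')=0, C('a')=1, C('e')=2, C('o')=4, C('u')=5
L[0]='u': occ=0, LF[0]=C('u')+0=5+0=5
L[1]='$': occ=0, LF[1]=C('$')+0=0+0=0
L[2]='a': occ=0, LF[2]=C('a')+0=1+0=1
L[3]='e': occ=0, LF[3]=C('e')+0=2+0=2
L[4]='u': occ=1, LF[4]=C('u')+1=5+1=6
L[5]='o': occ=0, LF[5]=C('o')+0=4+0=4
L[6]='e': occ=1, LF[6]=C('e')+1=2+1=3

Answer: 5 0 1 2 6 4 3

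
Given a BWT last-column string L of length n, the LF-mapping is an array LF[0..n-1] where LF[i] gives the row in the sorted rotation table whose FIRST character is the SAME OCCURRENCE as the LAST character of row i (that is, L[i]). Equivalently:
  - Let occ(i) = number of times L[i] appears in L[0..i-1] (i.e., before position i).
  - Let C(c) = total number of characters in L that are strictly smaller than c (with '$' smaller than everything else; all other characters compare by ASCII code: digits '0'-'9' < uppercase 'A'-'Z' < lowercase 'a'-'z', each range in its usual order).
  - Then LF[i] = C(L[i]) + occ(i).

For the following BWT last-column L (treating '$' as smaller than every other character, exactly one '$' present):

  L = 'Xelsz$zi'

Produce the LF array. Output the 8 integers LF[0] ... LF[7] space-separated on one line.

Char counts: '$':1, 'X':1, 'e':1, 'i':1, 'l':1, 's':1, 'z':2
C (first-col start): C('$')=0, C('X')=1, C('e')=2, C('i')=3, C('l')=4, C('s')=5, C('z')=6
L[0]='X': occ=0, LF[0]=C('X')+0=1+0=1
L[1]='e': occ=0, LF[1]=C('e')+0=2+0=2
L[2]='l': occ=0, LF[2]=C('l')+0=4+0=4
L[3]='s': occ=0, LF[3]=C('s')+0=5+0=5
L[4]='z': occ=0, LF[4]=C('z')+0=6+0=6
L[5]='$': occ=0, LF[5]=C('$')+0=0+0=0
L[6]='z': occ=1, LF[6]=C('z')+1=6+1=7
L[7]='i': occ=0, LF[7]=C('i')+0=3+0=3

Answer: 1 2 4 5 6 0 7 3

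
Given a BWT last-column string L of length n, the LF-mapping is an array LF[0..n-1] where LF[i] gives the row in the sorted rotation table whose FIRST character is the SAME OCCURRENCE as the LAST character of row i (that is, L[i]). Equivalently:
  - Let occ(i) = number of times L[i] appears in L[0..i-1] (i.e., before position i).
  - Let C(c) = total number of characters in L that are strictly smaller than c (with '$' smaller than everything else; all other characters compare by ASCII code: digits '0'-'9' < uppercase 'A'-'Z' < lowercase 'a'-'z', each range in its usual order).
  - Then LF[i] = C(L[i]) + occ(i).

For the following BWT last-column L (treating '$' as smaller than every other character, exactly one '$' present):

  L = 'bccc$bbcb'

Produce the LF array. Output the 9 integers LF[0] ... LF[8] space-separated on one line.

Answer: 1 5 6 7 0 2 3 8 4

Derivation:
Char counts: '$':1, 'b':4, 'c':4
C (first-col start): C('$')=0, C('b')=1, C('c')=5
L[0]='b': occ=0, LF[0]=C('b')+0=1+0=1
L[1]='c': occ=0, LF[1]=C('c')+0=5+0=5
L[2]='c': occ=1, LF[2]=C('c')+1=5+1=6
L[3]='c': occ=2, LF[3]=C('c')+2=5+2=7
L[4]='$': occ=0, LF[4]=C('$')+0=0+0=0
L[5]='b': occ=1, LF[5]=C('b')+1=1+1=2
L[6]='b': occ=2, LF[6]=C('b')+2=1+2=3
L[7]='c': occ=3, LF[7]=C('c')+3=5+3=8
L[8]='b': occ=3, LF[8]=C('b')+3=1+3=4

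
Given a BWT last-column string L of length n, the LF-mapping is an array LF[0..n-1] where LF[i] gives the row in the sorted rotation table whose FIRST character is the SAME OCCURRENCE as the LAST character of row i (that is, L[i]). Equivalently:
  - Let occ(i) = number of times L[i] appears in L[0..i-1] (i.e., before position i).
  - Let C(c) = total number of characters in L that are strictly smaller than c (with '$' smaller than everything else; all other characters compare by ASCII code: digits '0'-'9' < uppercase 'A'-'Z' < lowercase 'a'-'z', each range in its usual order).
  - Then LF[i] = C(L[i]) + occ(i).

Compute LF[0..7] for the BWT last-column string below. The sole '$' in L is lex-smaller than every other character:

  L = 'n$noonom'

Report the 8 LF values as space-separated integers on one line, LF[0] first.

Answer: 2 0 3 5 6 4 7 1

Derivation:
Char counts: '$':1, 'm':1, 'n':3, 'o':3
C (first-col start): C('$')=0, C('m')=1, C('n')=2, C('o')=5
L[0]='n': occ=0, LF[0]=C('n')+0=2+0=2
L[1]='$': occ=0, LF[1]=C('$')+0=0+0=0
L[2]='n': occ=1, LF[2]=C('n')+1=2+1=3
L[3]='o': occ=0, LF[3]=C('o')+0=5+0=5
L[4]='o': occ=1, LF[4]=C('o')+1=5+1=6
L[5]='n': occ=2, LF[5]=C('n')+2=2+2=4
L[6]='o': occ=2, LF[6]=C('o')+2=5+2=7
L[7]='m': occ=0, LF[7]=C('m')+0=1+0=1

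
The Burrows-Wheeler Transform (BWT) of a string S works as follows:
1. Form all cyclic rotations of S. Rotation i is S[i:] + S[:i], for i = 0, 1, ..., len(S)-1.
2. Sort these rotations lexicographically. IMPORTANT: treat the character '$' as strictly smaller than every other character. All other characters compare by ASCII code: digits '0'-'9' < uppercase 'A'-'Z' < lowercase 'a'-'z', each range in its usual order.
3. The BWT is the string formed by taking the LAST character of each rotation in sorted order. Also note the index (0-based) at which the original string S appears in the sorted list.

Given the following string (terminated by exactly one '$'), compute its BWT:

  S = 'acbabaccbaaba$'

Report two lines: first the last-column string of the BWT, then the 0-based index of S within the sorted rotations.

All 14 rotations (rotation i = S[i:]+S[:i]):
  rot[0] = acbabaccbaaba$
  rot[1] = cbabaccbaaba$a
  rot[2] = babaccbaaba$ac
  rot[3] = abaccbaaba$acb
  rot[4] = baccbaaba$acba
  rot[5] = accbaaba$acbab
  rot[6] = ccbaaba$acbaba
  rot[7] = cbaaba$acbabac
  rot[8] = baaba$acbabacc
  rot[9] = aaba$acbabaccb
  rot[10] = aba$acbabaccba
  rot[11] = ba$acbabaccbaa
  rot[12] = a$acbabaccbaab
  rot[13] = $acbabaccbaaba
Sorted (with $ < everything):
  sorted[0] = $acbabaccbaaba  (last char: 'a')
  sorted[1] = a$acbabaccbaab  (last char: 'b')
  sorted[2] = aaba$acbabaccb  (last char: 'b')
  sorted[3] = aba$acbabaccba  (last char: 'a')
  sorted[4] = abaccbaaba$acb  (last char: 'b')
  sorted[5] = acbabaccbaaba$  (last char: '$')
  sorted[6] = accbaaba$acbab  (last char: 'b')
  sorted[7] = ba$acbabaccbaa  (last char: 'a')
  sorted[8] = baaba$acbabacc  (last char: 'c')
  sorted[9] = babaccbaaba$ac  (last char: 'c')
  sorted[10] = baccbaaba$acba  (last char: 'a')
  sorted[11] = cbaaba$acbabac  (last char: 'c')
  sorted[12] = cbabaccbaaba$a  (last char: 'a')
  sorted[13] = ccbaaba$acbaba  (last char: 'a')
Last column: abbab$baccacaa
Original string S is at sorted index 5

Answer: abbab$baccacaa
5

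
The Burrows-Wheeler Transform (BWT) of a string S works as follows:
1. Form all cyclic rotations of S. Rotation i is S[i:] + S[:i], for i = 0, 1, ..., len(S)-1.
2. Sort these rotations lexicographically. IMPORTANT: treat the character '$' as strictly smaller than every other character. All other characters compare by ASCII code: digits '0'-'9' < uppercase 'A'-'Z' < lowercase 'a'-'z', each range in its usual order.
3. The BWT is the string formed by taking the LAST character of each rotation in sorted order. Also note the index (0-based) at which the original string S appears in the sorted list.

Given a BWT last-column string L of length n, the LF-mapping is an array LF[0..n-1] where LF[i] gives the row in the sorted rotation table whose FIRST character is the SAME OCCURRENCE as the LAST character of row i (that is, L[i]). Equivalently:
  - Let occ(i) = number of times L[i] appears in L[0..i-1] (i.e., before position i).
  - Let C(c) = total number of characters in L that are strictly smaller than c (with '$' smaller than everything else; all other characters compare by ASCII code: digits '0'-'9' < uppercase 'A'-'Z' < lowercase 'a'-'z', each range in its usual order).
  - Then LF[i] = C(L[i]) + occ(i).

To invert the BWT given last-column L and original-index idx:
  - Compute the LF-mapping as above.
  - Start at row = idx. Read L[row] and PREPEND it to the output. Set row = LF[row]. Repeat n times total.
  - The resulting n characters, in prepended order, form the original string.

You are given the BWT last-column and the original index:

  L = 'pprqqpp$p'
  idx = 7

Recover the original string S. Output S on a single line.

LF mapping: 1 2 8 6 7 3 4 0 5
Walk LF starting at row 7, prepending L[row]:
  step 1: row=7, L[7]='$', prepend. Next row=LF[7]=0
  step 2: row=0, L[0]='p', prepend. Next row=LF[0]=1
  step 3: row=1, L[1]='p', prepend. Next row=LF[1]=2
  step 4: row=2, L[2]='r', prepend. Next row=LF[2]=8
  step 5: row=8, L[8]='p', prepend. Next row=LF[8]=5
  step 6: row=5, L[5]='p', prepend. Next row=LF[5]=3
  step 7: row=3, L[3]='q', prepend. Next row=LF[3]=6
  step 8: row=6, L[6]='p', prepend. Next row=LF[6]=4
  step 9: row=4, L[4]='q', prepend. Next row=LF[4]=7
Reversed output: qpqpprpp$

Answer: qpqpprpp$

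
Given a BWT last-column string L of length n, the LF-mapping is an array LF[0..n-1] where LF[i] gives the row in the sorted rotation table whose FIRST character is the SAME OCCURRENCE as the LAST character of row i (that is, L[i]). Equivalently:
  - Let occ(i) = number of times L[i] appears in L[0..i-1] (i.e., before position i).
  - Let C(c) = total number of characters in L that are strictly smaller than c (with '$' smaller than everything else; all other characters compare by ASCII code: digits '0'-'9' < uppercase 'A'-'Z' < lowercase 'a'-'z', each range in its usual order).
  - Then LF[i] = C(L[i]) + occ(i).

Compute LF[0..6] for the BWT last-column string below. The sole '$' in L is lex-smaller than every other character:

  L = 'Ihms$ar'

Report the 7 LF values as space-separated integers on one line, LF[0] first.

Char counts: '$':1, 'I':1, 'a':1, 'h':1, 'm':1, 'r':1, 's':1
C (first-col start): C('$')=0, C('I')=1, C('a')=2, C('h')=3, C('m')=4, C('r')=5, C('s')=6
L[0]='I': occ=0, LF[0]=C('I')+0=1+0=1
L[1]='h': occ=0, LF[1]=C('h')+0=3+0=3
L[2]='m': occ=0, LF[2]=C('m')+0=4+0=4
L[3]='s': occ=0, LF[3]=C('s')+0=6+0=6
L[4]='$': occ=0, LF[4]=C('$')+0=0+0=0
L[5]='a': occ=0, LF[5]=C('a')+0=2+0=2
L[6]='r': occ=0, LF[6]=C('r')+0=5+0=5

Answer: 1 3 4 6 0 2 5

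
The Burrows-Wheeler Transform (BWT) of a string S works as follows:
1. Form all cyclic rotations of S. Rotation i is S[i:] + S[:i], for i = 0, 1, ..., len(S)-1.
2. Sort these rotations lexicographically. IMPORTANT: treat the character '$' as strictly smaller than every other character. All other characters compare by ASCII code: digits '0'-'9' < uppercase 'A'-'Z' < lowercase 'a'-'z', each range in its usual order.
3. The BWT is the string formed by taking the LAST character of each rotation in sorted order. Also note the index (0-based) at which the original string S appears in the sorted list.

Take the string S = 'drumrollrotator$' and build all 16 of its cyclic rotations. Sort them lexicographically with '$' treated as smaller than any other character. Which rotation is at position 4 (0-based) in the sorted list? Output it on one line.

Answer: lrotator$drumrol

Derivation:
All 16 rotations (rotation i = S[i:]+S[:i]):
  rot[0] = drumrollrotator$
  rot[1] = rumrollrotator$d
  rot[2] = umrollrotator$dr
  rot[3] = mrollrotator$dru
  rot[4] = rollrotator$drum
  rot[5] = ollrotator$drumr
  rot[6] = llrotator$drumro
  rot[7] = lrotator$drumrol
  rot[8] = rotator$drumroll
  rot[9] = otator$drumrollr
  rot[10] = tator$drumrollro
  rot[11] = ator$drumrollrot
  rot[12] = tor$drumrollrota
  rot[13] = or$drumrollrotat
  rot[14] = r$drumrollrotato
  rot[15] = $drumrollrotator
Sorted (with $ < everything):
  sorted[0] = $drumrollrotator
  sorted[1] = ator$drumrollrot
  sorted[2] = drumrollrotator$
  sorted[3] = llrotator$drumro
  sorted[4] = lrotator$drumrol
  sorted[5] = mrollrotator$dru
  sorted[6] = ollrotator$drumr
  sorted[7] = or$drumrollrotat
  sorted[8] = otator$drumrollr
  sorted[9] = r$drumrollrotato
  sorted[10] = rollrotator$drum
  sorted[11] = rotator$drumroll
  sorted[12] = rumrollrotator$d
  sorted[13] = tator$drumrollro
  sorted[14] = tor$drumrollrota
  sorted[15] = umrollrotator$dr
sorted[4] = lrotator$drumrol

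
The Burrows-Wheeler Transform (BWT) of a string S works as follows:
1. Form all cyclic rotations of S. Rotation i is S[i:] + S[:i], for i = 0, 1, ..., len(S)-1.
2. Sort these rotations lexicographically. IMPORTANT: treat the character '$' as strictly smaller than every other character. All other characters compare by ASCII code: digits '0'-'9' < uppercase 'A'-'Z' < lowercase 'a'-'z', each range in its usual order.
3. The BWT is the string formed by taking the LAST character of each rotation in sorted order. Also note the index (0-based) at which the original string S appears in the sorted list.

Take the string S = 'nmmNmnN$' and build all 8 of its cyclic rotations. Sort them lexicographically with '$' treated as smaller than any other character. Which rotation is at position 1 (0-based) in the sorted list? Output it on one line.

Answer: N$nmmNmn

Derivation:
All 8 rotations (rotation i = S[i:]+S[:i]):
  rot[0] = nmmNmnN$
  rot[1] = mmNmnN$n
  rot[2] = mNmnN$nm
  rot[3] = NmnN$nmm
  rot[4] = mnN$nmmN
  rot[5] = nN$nmmNm
  rot[6] = N$nmmNmn
  rot[7] = $nmmNmnN
Sorted (with $ < everything):
  sorted[0] = $nmmNmnN
  sorted[1] = N$nmmNmn
  sorted[2] = NmnN$nmm
  sorted[3] = mNmnN$nm
  sorted[4] = mmNmnN$n
  sorted[5] = mnN$nmmN
  sorted[6] = nN$nmmNm
  sorted[7] = nmmNmnN$
sorted[1] = N$nmmNmn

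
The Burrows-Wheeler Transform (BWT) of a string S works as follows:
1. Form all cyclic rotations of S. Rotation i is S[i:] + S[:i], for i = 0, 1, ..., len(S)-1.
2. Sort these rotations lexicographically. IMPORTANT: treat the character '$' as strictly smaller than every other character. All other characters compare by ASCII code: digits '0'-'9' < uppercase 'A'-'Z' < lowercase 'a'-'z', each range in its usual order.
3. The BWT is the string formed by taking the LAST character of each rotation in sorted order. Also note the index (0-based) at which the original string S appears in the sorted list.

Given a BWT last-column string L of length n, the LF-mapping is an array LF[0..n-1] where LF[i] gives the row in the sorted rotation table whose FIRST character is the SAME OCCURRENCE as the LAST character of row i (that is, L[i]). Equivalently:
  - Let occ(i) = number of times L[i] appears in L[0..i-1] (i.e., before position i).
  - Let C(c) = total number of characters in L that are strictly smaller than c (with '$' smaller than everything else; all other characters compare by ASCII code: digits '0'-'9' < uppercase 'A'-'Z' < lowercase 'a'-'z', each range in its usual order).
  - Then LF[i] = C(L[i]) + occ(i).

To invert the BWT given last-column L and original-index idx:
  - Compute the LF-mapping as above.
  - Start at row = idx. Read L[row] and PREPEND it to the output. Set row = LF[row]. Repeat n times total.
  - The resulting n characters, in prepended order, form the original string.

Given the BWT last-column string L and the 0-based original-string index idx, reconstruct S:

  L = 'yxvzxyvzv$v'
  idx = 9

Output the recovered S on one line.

Answer: zvyxvvxvzy$

Derivation:
LF mapping: 7 5 1 9 6 8 2 10 3 0 4
Walk LF starting at row 9, prepending L[row]:
  step 1: row=9, L[9]='$', prepend. Next row=LF[9]=0
  step 2: row=0, L[0]='y', prepend. Next row=LF[0]=7
  step 3: row=7, L[7]='z', prepend. Next row=LF[7]=10
  step 4: row=10, L[10]='v', prepend. Next row=LF[10]=4
  step 5: row=4, L[4]='x', prepend. Next row=LF[4]=6
  step 6: row=6, L[6]='v', prepend. Next row=LF[6]=2
  step 7: row=2, L[2]='v', prepend. Next row=LF[2]=1
  step 8: row=1, L[1]='x', prepend. Next row=LF[1]=5
  step 9: row=5, L[5]='y', prepend. Next row=LF[5]=8
  step 10: row=8, L[8]='v', prepend. Next row=LF[8]=3
  step 11: row=3, L[3]='z', prepend. Next row=LF[3]=9
Reversed output: zvyxvvxvzy$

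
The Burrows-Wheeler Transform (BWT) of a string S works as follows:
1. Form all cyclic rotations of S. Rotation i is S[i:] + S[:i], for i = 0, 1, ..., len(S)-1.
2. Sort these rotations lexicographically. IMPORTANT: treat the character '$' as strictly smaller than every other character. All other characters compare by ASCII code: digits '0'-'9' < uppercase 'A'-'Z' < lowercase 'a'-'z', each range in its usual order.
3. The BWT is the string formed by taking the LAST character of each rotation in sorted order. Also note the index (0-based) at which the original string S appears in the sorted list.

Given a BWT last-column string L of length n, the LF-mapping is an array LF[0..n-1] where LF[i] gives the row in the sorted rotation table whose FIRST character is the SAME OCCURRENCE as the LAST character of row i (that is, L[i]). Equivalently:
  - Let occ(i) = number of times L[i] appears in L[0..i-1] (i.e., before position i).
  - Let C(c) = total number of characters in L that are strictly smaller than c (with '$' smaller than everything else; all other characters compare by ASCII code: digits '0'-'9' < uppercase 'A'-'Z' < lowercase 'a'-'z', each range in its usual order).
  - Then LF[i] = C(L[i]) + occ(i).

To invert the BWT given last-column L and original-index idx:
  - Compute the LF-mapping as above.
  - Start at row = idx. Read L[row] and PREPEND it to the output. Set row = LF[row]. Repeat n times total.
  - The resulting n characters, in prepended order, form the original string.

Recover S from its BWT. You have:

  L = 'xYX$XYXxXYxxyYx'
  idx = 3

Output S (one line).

LF mapping: 9 5 1 0 2 6 3 10 4 7 11 12 14 8 13
Walk LF starting at row 3, prepending L[row]:
  step 1: row=3, L[3]='$', prepend. Next row=LF[3]=0
  step 2: row=0, L[0]='x', prepend. Next row=LF[0]=9
  step 3: row=9, L[9]='Y', prepend. Next row=LF[9]=7
  step 4: row=7, L[7]='x', prepend. Next row=LF[7]=10
  step 5: row=10, L[10]='x', prepend. Next row=LF[10]=11
  step 6: row=11, L[11]='x', prepend. Next row=LF[11]=12
  step 7: row=12, L[12]='y', prepend. Next row=LF[12]=14
  step 8: row=14, L[14]='x', prepend. Next row=LF[14]=13
  step 9: row=13, L[13]='Y', prepend. Next row=LF[13]=8
  step 10: row=8, L[8]='X', prepend. Next row=LF[8]=4
  step 11: row=4, L[4]='X', prepend. Next row=LF[4]=2
  step 12: row=2, L[2]='X', prepend. Next row=LF[2]=1
  step 13: row=1, L[1]='Y', prepend. Next row=LF[1]=5
  step 14: row=5, L[5]='Y', prepend. Next row=LF[5]=6
  step 15: row=6, L[6]='X', prepend. Next row=LF[6]=3
Reversed output: XYYXXXYxyxxxYx$

Answer: XYYXXXYxyxxxYx$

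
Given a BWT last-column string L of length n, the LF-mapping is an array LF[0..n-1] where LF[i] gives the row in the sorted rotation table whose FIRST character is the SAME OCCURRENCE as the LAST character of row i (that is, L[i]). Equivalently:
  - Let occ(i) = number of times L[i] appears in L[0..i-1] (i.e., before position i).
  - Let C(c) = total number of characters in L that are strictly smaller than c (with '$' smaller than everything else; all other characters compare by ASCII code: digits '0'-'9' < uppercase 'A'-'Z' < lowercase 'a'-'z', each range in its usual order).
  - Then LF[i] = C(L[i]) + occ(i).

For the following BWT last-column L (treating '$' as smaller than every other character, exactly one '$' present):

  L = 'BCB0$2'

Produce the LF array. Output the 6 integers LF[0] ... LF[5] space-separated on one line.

Answer: 3 5 4 1 0 2

Derivation:
Char counts: '$':1, '0':1, '2':1, 'B':2, 'C':1
C (first-col start): C('$')=0, C('0')=1, C('2')=2, C('B')=3, C('C')=5
L[0]='B': occ=0, LF[0]=C('B')+0=3+0=3
L[1]='C': occ=0, LF[1]=C('C')+0=5+0=5
L[2]='B': occ=1, LF[2]=C('B')+1=3+1=4
L[3]='0': occ=0, LF[3]=C('0')+0=1+0=1
L[4]='$': occ=0, LF[4]=C('$')+0=0+0=0
L[5]='2': occ=0, LF[5]=C('2')+0=2+0=2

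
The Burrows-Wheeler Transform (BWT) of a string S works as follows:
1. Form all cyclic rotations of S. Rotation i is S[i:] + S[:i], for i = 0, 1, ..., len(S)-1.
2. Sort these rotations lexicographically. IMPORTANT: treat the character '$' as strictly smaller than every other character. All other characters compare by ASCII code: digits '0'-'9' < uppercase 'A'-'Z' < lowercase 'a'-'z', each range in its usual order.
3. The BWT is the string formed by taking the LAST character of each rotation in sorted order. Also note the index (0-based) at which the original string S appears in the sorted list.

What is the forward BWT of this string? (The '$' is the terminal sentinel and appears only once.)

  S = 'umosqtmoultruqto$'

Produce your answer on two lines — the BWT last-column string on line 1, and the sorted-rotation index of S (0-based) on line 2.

Answer: ouuttmmsutoqqlo$r
15

Derivation:
All 17 rotations (rotation i = S[i:]+S[:i]):
  rot[0] = umosqtmoultruqto$
  rot[1] = mosqtmoultruqto$u
  rot[2] = osqtmoultruqto$um
  rot[3] = sqtmoultruqto$umo
  rot[4] = qtmoultruqto$umos
  rot[5] = tmoultruqto$umosq
  rot[6] = moultruqto$umosqt
  rot[7] = oultruqto$umosqtm
  rot[8] = ultruqto$umosqtmo
  rot[9] = ltruqto$umosqtmou
  rot[10] = truqto$umosqtmoul
  rot[11] = ruqto$umosqtmoult
  rot[12] = uqto$umosqtmoultr
  rot[13] = qto$umosqtmoultru
  rot[14] = to$umosqtmoultruq
  rot[15] = o$umosqtmoultruqt
  rot[16] = $umosqtmoultruqto
Sorted (with $ < everything):
  sorted[0] = $umosqtmoultruqto  (last char: 'o')
  sorted[1] = ltruqto$umosqtmou  (last char: 'u')
  sorted[2] = mosqtmoultruqto$u  (last char: 'u')
  sorted[3] = moultruqto$umosqt  (last char: 't')
  sorted[4] = o$umosqtmoultruqt  (last char: 't')
  sorted[5] = osqtmoultruqto$um  (last char: 'm')
  sorted[6] = oultruqto$umosqtm  (last char: 'm')
  sorted[7] = qtmoultruqto$umos  (last char: 's')
  sorted[8] = qto$umosqtmoultru  (last char: 'u')
  sorted[9] = ruqto$umosqtmoult  (last char: 't')
  sorted[10] = sqtmoultruqto$umo  (last char: 'o')
  sorted[11] = tmoultruqto$umosq  (last char: 'q')
  sorted[12] = to$umosqtmoultruq  (last char: 'q')
  sorted[13] = truqto$umosqtmoul  (last char: 'l')
  sorted[14] = ultruqto$umosqtmo  (last char: 'o')
  sorted[15] = umosqtmoultruqto$  (last char: '$')
  sorted[16] = uqto$umosqtmoultr  (last char: 'r')
Last column: ouuttmmsutoqqlo$r
Original string S is at sorted index 15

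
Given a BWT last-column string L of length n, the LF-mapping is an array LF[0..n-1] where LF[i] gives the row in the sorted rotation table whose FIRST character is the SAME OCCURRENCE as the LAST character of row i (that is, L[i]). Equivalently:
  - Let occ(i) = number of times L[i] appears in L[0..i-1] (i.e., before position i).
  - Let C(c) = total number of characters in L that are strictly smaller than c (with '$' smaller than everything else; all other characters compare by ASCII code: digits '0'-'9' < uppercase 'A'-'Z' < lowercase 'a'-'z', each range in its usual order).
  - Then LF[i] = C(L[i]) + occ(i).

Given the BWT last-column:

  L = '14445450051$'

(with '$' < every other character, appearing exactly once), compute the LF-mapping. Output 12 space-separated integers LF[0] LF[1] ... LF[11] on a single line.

Answer: 3 5 6 7 9 8 10 1 2 11 4 0

Derivation:
Char counts: '$':1, '0':2, '1':2, '4':4, '5':3
C (first-col start): C('$')=0, C('0')=1, C('1')=3, C('4')=5, C('5')=9
L[0]='1': occ=0, LF[0]=C('1')+0=3+0=3
L[1]='4': occ=0, LF[1]=C('4')+0=5+0=5
L[2]='4': occ=1, LF[2]=C('4')+1=5+1=6
L[3]='4': occ=2, LF[3]=C('4')+2=5+2=7
L[4]='5': occ=0, LF[4]=C('5')+0=9+0=9
L[5]='4': occ=3, LF[5]=C('4')+3=5+3=8
L[6]='5': occ=1, LF[6]=C('5')+1=9+1=10
L[7]='0': occ=0, LF[7]=C('0')+0=1+0=1
L[8]='0': occ=1, LF[8]=C('0')+1=1+1=2
L[9]='5': occ=2, LF[9]=C('5')+2=9+2=11
L[10]='1': occ=1, LF[10]=C('1')+1=3+1=4
L[11]='$': occ=0, LF[11]=C('$')+0=0+0=0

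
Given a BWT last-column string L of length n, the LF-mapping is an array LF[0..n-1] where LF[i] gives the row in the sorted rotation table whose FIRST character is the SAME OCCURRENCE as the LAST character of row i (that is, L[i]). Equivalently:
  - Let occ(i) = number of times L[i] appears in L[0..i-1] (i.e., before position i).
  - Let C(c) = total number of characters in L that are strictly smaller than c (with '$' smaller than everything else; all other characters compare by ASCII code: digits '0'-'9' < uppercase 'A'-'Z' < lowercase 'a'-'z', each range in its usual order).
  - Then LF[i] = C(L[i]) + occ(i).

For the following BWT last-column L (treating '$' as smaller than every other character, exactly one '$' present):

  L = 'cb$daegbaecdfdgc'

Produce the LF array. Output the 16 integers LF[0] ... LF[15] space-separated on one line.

Answer: 5 3 0 8 1 11 14 4 2 12 6 9 13 10 15 7

Derivation:
Char counts: '$':1, 'a':2, 'b':2, 'c':3, 'd':3, 'e':2, 'f':1, 'g':2
C (first-col start): C('$')=0, C('a')=1, C('b')=3, C('c')=5, C('d')=8, C('e')=11, C('f')=13, C('g')=14
L[0]='c': occ=0, LF[0]=C('c')+0=5+0=5
L[1]='b': occ=0, LF[1]=C('b')+0=3+0=3
L[2]='$': occ=0, LF[2]=C('$')+0=0+0=0
L[3]='d': occ=0, LF[3]=C('d')+0=8+0=8
L[4]='a': occ=0, LF[4]=C('a')+0=1+0=1
L[5]='e': occ=0, LF[5]=C('e')+0=11+0=11
L[6]='g': occ=0, LF[6]=C('g')+0=14+0=14
L[7]='b': occ=1, LF[7]=C('b')+1=3+1=4
L[8]='a': occ=1, LF[8]=C('a')+1=1+1=2
L[9]='e': occ=1, LF[9]=C('e')+1=11+1=12
L[10]='c': occ=1, LF[10]=C('c')+1=5+1=6
L[11]='d': occ=1, LF[11]=C('d')+1=8+1=9
L[12]='f': occ=0, LF[12]=C('f')+0=13+0=13
L[13]='d': occ=2, LF[13]=C('d')+2=8+2=10
L[14]='g': occ=1, LF[14]=C('g')+1=14+1=15
L[15]='c': occ=2, LF[15]=C('c')+2=5+2=7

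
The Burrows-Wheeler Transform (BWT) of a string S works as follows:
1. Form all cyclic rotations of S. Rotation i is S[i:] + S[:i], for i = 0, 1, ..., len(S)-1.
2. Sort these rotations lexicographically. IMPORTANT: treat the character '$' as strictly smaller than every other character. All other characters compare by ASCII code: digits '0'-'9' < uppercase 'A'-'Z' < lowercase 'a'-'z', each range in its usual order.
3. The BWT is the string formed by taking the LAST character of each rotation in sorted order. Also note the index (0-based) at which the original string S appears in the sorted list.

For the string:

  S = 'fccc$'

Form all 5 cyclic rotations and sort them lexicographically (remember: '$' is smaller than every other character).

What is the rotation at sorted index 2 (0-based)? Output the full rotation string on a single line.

All 5 rotations (rotation i = S[i:]+S[:i]):
  rot[0] = fccc$
  rot[1] = ccc$f
  rot[2] = cc$fc
  rot[3] = c$fcc
  rot[4] = $fccc
Sorted (with $ < everything):
  sorted[0] = $fccc
  sorted[1] = c$fcc
  sorted[2] = cc$fc
  sorted[3] = ccc$f
  sorted[4] = fccc$
sorted[2] = cc$fc

Answer: cc$fc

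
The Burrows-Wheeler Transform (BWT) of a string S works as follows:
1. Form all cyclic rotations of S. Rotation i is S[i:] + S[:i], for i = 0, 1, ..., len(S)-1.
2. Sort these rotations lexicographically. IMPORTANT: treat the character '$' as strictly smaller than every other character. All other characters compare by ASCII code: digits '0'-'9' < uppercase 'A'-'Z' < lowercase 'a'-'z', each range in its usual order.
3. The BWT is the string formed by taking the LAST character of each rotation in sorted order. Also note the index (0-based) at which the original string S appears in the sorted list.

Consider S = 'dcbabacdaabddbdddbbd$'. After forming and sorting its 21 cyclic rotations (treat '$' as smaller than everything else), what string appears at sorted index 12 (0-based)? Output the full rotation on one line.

All 21 rotations (rotation i = S[i:]+S[:i]):
  rot[0] = dcbabacdaabddbdddbbd$
  rot[1] = cbabacdaabddbdddbbd$d
  rot[2] = babacdaabddbdddbbd$dc
  rot[3] = abacdaabddbdddbbd$dcb
  rot[4] = bacdaabddbdddbbd$dcba
  rot[5] = acdaabddbdddbbd$dcbab
  rot[6] = cdaabddbdddbbd$dcbaba
  rot[7] = daabddbdddbbd$dcbabac
  rot[8] = aabddbdddbbd$dcbabacd
  rot[9] = abddbdddbbd$dcbabacda
  rot[10] = bddbdddbbd$dcbabacdaa
  rot[11] = ddbdddbbd$dcbabacdaab
  rot[12] = dbdddbbd$dcbabacdaabd
  rot[13] = bdddbbd$dcbabacdaabdd
  rot[14] = dddbbd$dcbabacdaabddb
  rot[15] = ddbbd$dcbabacdaabddbd
  rot[16] = dbbd$dcbabacdaabddbdd
  rot[17] = bbd$dcbabacdaabddbddd
  rot[18] = bd$dcbabacdaabddbdddb
  rot[19] = d$dcbabacdaabddbdddbb
  rot[20] = $dcbabacdaabddbdddbbd
Sorted (with $ < everything):
  sorted[0] = $dcbabacdaabddbdddbbd
  sorted[1] = aabddbdddbbd$dcbabacd
  sorted[2] = abacdaabddbdddbbd$dcb
  sorted[3] = abddbdddbbd$dcbabacda
  sorted[4] = acdaabddbdddbbd$dcbab
  sorted[5] = babacdaabddbdddbbd$dc
  sorted[6] = bacdaabddbdddbbd$dcba
  sorted[7] = bbd$dcbabacdaabddbddd
  sorted[8] = bd$dcbabacdaabddbdddb
  sorted[9] = bddbdddbbd$dcbabacdaa
  sorted[10] = bdddbbd$dcbabacdaabdd
  sorted[11] = cbabacdaabddbdddbbd$d
  sorted[12] = cdaabddbdddbbd$dcbaba
  sorted[13] = d$dcbabacdaabddbdddbb
  sorted[14] = daabddbdddbbd$dcbabac
  sorted[15] = dbbd$dcbabacdaabddbdd
  sorted[16] = dbdddbbd$dcbabacdaabd
  sorted[17] = dcbabacdaabddbdddbbd$
  sorted[18] = ddbbd$dcbabacdaabddbd
  sorted[19] = ddbdddbbd$dcbabacdaab
  sorted[20] = dddbbd$dcbabacdaabddb
sorted[12] = cdaabddbdddbbd$dcbaba

Answer: cdaabddbdddbbd$dcbaba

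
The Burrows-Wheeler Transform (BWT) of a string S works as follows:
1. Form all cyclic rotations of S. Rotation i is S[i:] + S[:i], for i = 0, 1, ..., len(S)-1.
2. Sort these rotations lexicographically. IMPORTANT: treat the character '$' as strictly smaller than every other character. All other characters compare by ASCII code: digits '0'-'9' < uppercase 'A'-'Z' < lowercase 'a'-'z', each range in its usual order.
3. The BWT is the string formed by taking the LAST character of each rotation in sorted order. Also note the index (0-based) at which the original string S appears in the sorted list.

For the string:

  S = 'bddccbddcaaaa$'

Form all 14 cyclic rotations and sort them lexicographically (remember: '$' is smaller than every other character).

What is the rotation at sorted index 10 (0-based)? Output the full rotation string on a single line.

All 14 rotations (rotation i = S[i:]+S[:i]):
  rot[0] = bddccbddcaaaa$
  rot[1] = ddccbddcaaaa$b
  rot[2] = dccbddcaaaa$bd
  rot[3] = ccbddcaaaa$bdd
  rot[4] = cbddcaaaa$bddc
  rot[5] = bddcaaaa$bddcc
  rot[6] = ddcaaaa$bddccb
  rot[7] = dcaaaa$bddccbd
  rot[8] = caaaa$bddccbdd
  rot[9] = aaaa$bddccbddc
  rot[10] = aaa$bddccbddca
  rot[11] = aa$bddccbddcaa
  rot[12] = a$bddccbddcaaa
  rot[13] = $bddccbddcaaaa
Sorted (with $ < everything):
  sorted[0] = $bddccbddcaaaa
  sorted[1] = a$bddccbddcaaa
  sorted[2] = aa$bddccbddcaa
  sorted[3] = aaa$bddccbddca
  sorted[4] = aaaa$bddccbddc
  sorted[5] = bddcaaaa$bddcc
  sorted[6] = bddccbddcaaaa$
  sorted[7] = caaaa$bddccbdd
  sorted[8] = cbddcaaaa$bddc
  sorted[9] = ccbddcaaaa$bdd
  sorted[10] = dcaaaa$bddccbd
  sorted[11] = dccbddcaaaa$bd
  sorted[12] = ddcaaaa$bddccb
  sorted[13] = ddccbddcaaaa$b
sorted[10] = dcaaaa$bddccbd

Answer: dcaaaa$bddccbd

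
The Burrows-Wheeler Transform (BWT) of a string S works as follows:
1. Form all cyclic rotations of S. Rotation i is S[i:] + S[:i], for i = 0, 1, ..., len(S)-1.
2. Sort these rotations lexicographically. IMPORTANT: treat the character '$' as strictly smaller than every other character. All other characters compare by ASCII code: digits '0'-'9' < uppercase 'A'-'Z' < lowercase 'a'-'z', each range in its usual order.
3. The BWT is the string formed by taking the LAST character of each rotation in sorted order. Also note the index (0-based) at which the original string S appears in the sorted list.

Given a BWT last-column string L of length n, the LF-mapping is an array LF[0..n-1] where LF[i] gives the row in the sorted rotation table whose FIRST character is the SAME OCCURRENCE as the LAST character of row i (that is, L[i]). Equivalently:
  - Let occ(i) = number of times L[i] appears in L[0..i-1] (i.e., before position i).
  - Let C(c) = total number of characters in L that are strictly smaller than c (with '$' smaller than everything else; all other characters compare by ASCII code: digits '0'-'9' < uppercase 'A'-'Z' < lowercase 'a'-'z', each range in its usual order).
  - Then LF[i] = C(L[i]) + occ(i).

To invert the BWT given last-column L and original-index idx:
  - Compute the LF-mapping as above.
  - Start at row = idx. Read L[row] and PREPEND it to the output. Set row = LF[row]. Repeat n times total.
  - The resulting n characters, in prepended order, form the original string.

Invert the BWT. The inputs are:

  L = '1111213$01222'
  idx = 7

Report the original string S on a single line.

LF mapping: 2 3 4 5 8 6 12 0 1 7 9 10 11
Walk LF starting at row 7, prepending L[row]:
  step 1: row=7, L[7]='$', prepend. Next row=LF[7]=0
  step 2: row=0, L[0]='1', prepend. Next row=LF[0]=2
  step 3: row=2, L[2]='1', prepend. Next row=LF[2]=4
  step 4: row=4, L[4]='2', prepend. Next row=LF[4]=8
  step 5: row=8, L[8]='0', prepend. Next row=LF[8]=1
  step 6: row=1, L[1]='1', prepend. Next row=LF[1]=3
  step 7: row=3, L[3]='1', prepend. Next row=LF[3]=5
  step 8: row=5, L[5]='1', prepend. Next row=LF[5]=6
  step 9: row=6, L[6]='3', prepend. Next row=LF[6]=12
  step 10: row=12, L[12]='2', prepend. Next row=LF[12]=11
  step 11: row=11, L[11]='2', prepend. Next row=LF[11]=10
  step 12: row=10, L[10]='2', prepend. Next row=LF[10]=9
  step 13: row=9, L[9]='1', prepend. Next row=LF[9]=7
Reversed output: 122231110211$

Answer: 122231110211$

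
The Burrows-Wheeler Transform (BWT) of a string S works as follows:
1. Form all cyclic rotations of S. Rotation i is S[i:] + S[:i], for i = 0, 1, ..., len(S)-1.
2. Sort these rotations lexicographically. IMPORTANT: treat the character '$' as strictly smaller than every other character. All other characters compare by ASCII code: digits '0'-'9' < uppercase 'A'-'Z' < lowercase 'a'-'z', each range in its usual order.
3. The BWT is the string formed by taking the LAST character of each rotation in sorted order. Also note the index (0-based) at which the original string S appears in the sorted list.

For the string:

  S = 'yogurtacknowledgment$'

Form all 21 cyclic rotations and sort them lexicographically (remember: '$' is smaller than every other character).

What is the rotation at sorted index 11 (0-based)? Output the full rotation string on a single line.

All 21 rotations (rotation i = S[i:]+S[:i]):
  rot[0] = yogurtacknowledgment$
  rot[1] = ogurtacknowledgment$y
  rot[2] = gurtacknowledgment$yo
  rot[3] = urtacknowledgment$yog
  rot[4] = rtacknowledgment$yogu
  rot[5] = tacknowledgment$yogur
  rot[6] = acknowledgment$yogurt
  rot[7] = cknowledgment$yogurta
  rot[8] = knowledgment$yogurtac
  rot[9] = nowledgment$yogurtack
  rot[10] = owledgment$yogurtackn
  rot[11] = wledgment$yogurtackno
  rot[12] = ledgment$yogurtacknow
  rot[13] = edgment$yogurtacknowl
  rot[14] = dgment$yogurtacknowle
  rot[15] = gment$yogurtacknowled
  rot[16] = ment$yogurtacknowledg
  rot[17] = ent$yogurtacknowledgm
  rot[18] = nt$yogurtacknowledgme
  rot[19] = t$yogurtacknowledgmen
  rot[20] = $yogurtacknowledgment
Sorted (with $ < everything):
  sorted[0] = $yogurtacknowledgment
  sorted[1] = acknowledgment$yogurt
  sorted[2] = cknowledgment$yogurta
  sorted[3] = dgment$yogurtacknowle
  sorted[4] = edgment$yogurtacknowl
  sorted[5] = ent$yogurtacknowledgm
  sorted[6] = gment$yogurtacknowled
  sorted[7] = gurtacknowledgment$yo
  sorted[8] = knowledgment$yogurtac
  sorted[9] = ledgment$yogurtacknow
  sorted[10] = ment$yogurtacknowledg
  sorted[11] = nowledgment$yogurtack
  sorted[12] = nt$yogurtacknowledgme
  sorted[13] = ogurtacknowledgment$y
  sorted[14] = owledgment$yogurtackn
  sorted[15] = rtacknowledgment$yogu
  sorted[16] = t$yogurtacknowledgmen
  sorted[17] = tacknowledgment$yogur
  sorted[18] = urtacknowledgment$yog
  sorted[19] = wledgment$yogurtackno
  sorted[20] = yogurtacknowledgment$
sorted[11] = nowledgment$yogurtack

Answer: nowledgment$yogurtack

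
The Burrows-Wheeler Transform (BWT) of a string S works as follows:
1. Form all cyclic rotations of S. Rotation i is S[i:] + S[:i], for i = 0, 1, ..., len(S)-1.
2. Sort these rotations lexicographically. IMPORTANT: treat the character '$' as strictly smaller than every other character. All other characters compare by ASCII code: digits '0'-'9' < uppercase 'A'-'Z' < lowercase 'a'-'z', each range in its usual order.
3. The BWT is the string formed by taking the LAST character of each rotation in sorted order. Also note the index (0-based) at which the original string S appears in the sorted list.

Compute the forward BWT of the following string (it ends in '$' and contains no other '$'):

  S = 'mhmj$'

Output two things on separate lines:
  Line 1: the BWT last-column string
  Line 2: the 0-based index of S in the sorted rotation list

All 5 rotations (rotation i = S[i:]+S[:i]):
  rot[0] = mhmj$
  rot[1] = hmj$m
  rot[2] = mj$mh
  rot[3] = j$mhm
  rot[4] = $mhmj
Sorted (with $ < everything):
  sorted[0] = $mhmj  (last char: 'j')
  sorted[1] = hmj$m  (last char: 'm')
  sorted[2] = j$mhm  (last char: 'm')
  sorted[3] = mhmj$  (last char: '$')
  sorted[4] = mj$mh  (last char: 'h')
Last column: jmm$h
Original string S is at sorted index 3

Answer: jmm$h
3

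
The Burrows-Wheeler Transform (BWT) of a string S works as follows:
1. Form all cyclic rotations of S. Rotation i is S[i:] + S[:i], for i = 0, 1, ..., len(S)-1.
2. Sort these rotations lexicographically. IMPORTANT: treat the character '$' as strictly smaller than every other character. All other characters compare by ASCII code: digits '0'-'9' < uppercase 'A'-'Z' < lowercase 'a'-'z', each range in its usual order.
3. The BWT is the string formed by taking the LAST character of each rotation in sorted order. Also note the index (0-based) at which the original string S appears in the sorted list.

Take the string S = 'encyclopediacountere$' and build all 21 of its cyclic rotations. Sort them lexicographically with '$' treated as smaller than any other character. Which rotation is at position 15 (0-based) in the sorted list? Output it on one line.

Answer: ountere$encyclopediac

Derivation:
All 21 rotations (rotation i = S[i:]+S[:i]):
  rot[0] = encyclopediacountere$
  rot[1] = ncyclopediacountere$e
  rot[2] = cyclopediacountere$en
  rot[3] = yclopediacountere$enc
  rot[4] = clopediacountere$ency
  rot[5] = lopediacountere$encyc
  rot[6] = opediacountere$encycl
  rot[7] = pediacountere$encyclo
  rot[8] = ediacountere$encyclop
  rot[9] = diacountere$encyclope
  rot[10] = iacountere$encycloped
  rot[11] = acountere$encyclopedi
  rot[12] = countere$encyclopedia
  rot[13] = ountere$encyclopediac
  rot[14] = untere$encyclopediaco
  rot[15] = ntere$encyclopediacou
  rot[16] = tere$encyclopediacoun
  rot[17] = ere$encyclopediacount
  rot[18] = re$encyclopediacounte
  rot[19] = e$encyclopediacounter
  rot[20] = $encyclopediacountere
Sorted (with $ < everything):
  sorted[0] = $encyclopediacountere
  sorted[1] = acountere$encyclopedi
  sorted[2] = clopediacountere$ency
  sorted[3] = countere$encyclopedia
  sorted[4] = cyclopediacountere$en
  sorted[5] = diacountere$encyclope
  sorted[6] = e$encyclopediacounter
  sorted[7] = ediacountere$encyclop
  sorted[8] = encyclopediacountere$
  sorted[9] = ere$encyclopediacount
  sorted[10] = iacountere$encycloped
  sorted[11] = lopediacountere$encyc
  sorted[12] = ncyclopediacountere$e
  sorted[13] = ntere$encyclopediacou
  sorted[14] = opediacountere$encycl
  sorted[15] = ountere$encyclopediac
  sorted[16] = pediacountere$encyclo
  sorted[17] = re$encyclopediacounte
  sorted[18] = tere$encyclopediacoun
  sorted[19] = untere$encyclopediaco
  sorted[20] = yclopediacountere$enc
sorted[15] = ountere$encyclopediac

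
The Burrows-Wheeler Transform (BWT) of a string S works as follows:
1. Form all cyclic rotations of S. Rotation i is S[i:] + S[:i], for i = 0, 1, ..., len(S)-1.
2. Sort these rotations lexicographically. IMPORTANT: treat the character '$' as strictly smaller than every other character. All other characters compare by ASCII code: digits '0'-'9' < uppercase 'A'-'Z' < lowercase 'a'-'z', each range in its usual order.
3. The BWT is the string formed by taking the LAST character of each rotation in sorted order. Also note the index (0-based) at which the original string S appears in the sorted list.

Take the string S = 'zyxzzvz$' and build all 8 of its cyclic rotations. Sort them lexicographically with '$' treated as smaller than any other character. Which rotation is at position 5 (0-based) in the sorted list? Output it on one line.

Answer: zvz$zyxz

Derivation:
All 8 rotations (rotation i = S[i:]+S[:i]):
  rot[0] = zyxzzvz$
  rot[1] = yxzzvz$z
  rot[2] = xzzvz$zy
  rot[3] = zzvz$zyx
  rot[4] = zvz$zyxz
  rot[5] = vz$zyxzz
  rot[6] = z$zyxzzv
  rot[7] = $zyxzzvz
Sorted (with $ < everything):
  sorted[0] = $zyxzzvz
  sorted[1] = vz$zyxzz
  sorted[2] = xzzvz$zy
  sorted[3] = yxzzvz$z
  sorted[4] = z$zyxzzv
  sorted[5] = zvz$zyxz
  sorted[6] = zyxzzvz$
  sorted[7] = zzvz$zyx
sorted[5] = zvz$zyxz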